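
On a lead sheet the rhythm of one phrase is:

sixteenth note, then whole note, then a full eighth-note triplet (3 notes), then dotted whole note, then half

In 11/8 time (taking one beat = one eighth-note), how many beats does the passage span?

One eighth-note beat = 2 sixteenth notes.
Convert each value to sixteenth notes: sixteenth note = 1; whole note = 16; a full eighth-note triplet (3 notes) (three triplet eighths span one quarter) = 4; dotted whole note = 24; half = 8.
Adding: 1 + 16 + 4 + 24 + 8 = 53.
53 ÷ 2 = 26.5 beats.

26.5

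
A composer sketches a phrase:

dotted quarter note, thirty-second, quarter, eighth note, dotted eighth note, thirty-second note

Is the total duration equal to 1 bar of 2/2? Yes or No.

One bar of 2/2 = 32 thirty-second notes.
Each duration in thirty-second notes: dotted quarter note = 12; thirty-second = 1; quarter = 8; eighth note = 4; dotted eighth note = 6; thirty-second note = 1.
Sum: 12 + 1 + 8 + 4 + 6 + 1 = 32.
32 equals 32, so the answer is Yes.

Yes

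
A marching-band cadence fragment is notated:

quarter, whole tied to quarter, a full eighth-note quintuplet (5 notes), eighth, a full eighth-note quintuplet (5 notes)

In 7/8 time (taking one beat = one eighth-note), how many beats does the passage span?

21

One eighth-note beat = 2 sixteenth notes.
Each duration in sixteenth notes: quarter = 4; whole tied to quarter (whole + quarter) = 20; a full eighth-note quintuplet (5 notes) (five quintuplet eighths span one half) = 8; eighth = 2; a full eighth-note quintuplet (5 notes) (five quintuplet eighths span one half) = 8.
Total: 4 + 20 + 8 + 2 + 8 = 42.
42 ÷ 2 = 21 beats.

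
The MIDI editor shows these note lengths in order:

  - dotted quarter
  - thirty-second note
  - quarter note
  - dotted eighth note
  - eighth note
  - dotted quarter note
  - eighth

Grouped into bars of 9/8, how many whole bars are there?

1

One bar of 9/8 = 36 thirty-second notes.
Each duration in thirty-second notes: dotted quarter = 12; thirty-second note = 1; quarter note = 8; dotted eighth note = 6; eighth note = 4; dotted quarter note = 12; eighth = 4.
Altogether 12 + 1 + 8 + 6 + 4 + 12 + 4 = 47.
47 ÷ 36 = 1 complete bar with 11 left over.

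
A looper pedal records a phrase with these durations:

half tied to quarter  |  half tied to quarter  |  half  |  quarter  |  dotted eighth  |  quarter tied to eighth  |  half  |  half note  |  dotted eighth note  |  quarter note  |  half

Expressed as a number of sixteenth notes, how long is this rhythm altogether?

76

Each duration in sixteenth notes: half tied to quarter (half + quarter) = 12; half tied to quarter (half + quarter) = 12; half = 8; quarter = 4; dotted eighth = 3; quarter tied to eighth (quarter + eighth) = 6; half = 8; half note = 8; dotted eighth note = 3; quarter note = 4; half = 8.
Sum: 12 + 12 + 8 + 4 + 3 + 6 + 8 + 8 + 3 + 4 + 8 = 76 sixteenth notes.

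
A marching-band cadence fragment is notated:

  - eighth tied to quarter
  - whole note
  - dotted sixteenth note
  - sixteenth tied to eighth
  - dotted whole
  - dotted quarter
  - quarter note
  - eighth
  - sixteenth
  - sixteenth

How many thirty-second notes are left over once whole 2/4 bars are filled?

1

One bar of 2/4 = 16 thirty-second notes.
Express everything in thirty-second notes: eighth tied to quarter (eighth + quarter) = 12; whole note = 32; dotted sixteenth note = 3; sixteenth tied to eighth (sixteenth + eighth) = 6; dotted whole = 48; dotted quarter = 12; quarter note = 8; eighth = 4; sixteenth = 2; sixteenth = 2.
Adding: 12 + 32 + 3 + 6 + 48 + 12 + 8 + 4 + 2 + 2 = 129.
129 ÷ 16 = 8 complete bars with 1 thirty-second note remaining.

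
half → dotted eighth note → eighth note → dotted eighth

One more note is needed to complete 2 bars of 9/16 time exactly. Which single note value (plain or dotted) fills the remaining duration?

eighth note

2 bars of 9/16 = 18 sixteenth notes.
Express everything in sixteenth notes: half = 8; dotted eighth note = 3; eighth note = 2; dotted eighth = 3.
Total: 8 + 3 + 2 + 3 = 16.
Remaining: 18 − 16 = 2 sixteenth notes, which is a eighth note.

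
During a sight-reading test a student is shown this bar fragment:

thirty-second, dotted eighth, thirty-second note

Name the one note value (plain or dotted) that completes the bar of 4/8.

quarter note

The bar of 4/8 = 16 thirty-second notes.
Express everything in thirty-second notes: thirty-second = 1; dotted eighth = 6; thirty-second note = 1.
Altogether 1 + 6 + 1 = 8.
Remaining: 16 − 8 = 8 thirty-second notes, which is a quarter note.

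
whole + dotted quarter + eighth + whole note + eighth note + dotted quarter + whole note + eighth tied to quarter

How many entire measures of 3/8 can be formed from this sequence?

11

One bar of 3/8 = 3 eighth notes.
Working in eighth notes: whole = 8; dotted quarter = 3; eighth = 1; whole note = 8; eighth note = 1; dotted quarter = 3; whole note = 8; eighth tied to quarter (eighth + quarter) = 3.
Sum: 8 + 3 + 1 + 8 + 1 + 3 + 8 + 3 = 35.
35 ÷ 3 = 11 complete bars with 2 left over.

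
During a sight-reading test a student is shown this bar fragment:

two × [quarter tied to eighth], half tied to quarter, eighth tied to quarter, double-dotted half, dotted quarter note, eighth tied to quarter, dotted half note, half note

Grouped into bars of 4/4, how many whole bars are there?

4

One bar of 4/4 = 8 eighth notes.
In eighth notes: quarter tied to eighth (quarter + eighth) = 3; quarter tied to eighth (quarter + eighth) = 3; half tied to quarter (half + quarter) = 6; eighth tied to quarter (eighth + quarter) = 3; double-dotted half = 7; dotted quarter note = 3; eighth tied to quarter (eighth + quarter) = 3; dotted half note = 6; half note = 4.
Altogether 3 + 3 + 6 + 3 + 7 + 3 + 3 + 6 + 4 = 38.
38 ÷ 8 = 4 complete bars with 6 left over.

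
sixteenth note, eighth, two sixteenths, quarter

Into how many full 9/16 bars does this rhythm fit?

1

One bar of 9/16 = 9 sixteenth notes.
Convert each value to sixteenth notes: sixteenth note = 1; eighth = 2; sixteenth = 1; sixteenth = 1; quarter = 4.
Total: 1 + 2 + 1 + 1 + 4 = 9.
9 ÷ 9 = 1 complete bar with 0 left over.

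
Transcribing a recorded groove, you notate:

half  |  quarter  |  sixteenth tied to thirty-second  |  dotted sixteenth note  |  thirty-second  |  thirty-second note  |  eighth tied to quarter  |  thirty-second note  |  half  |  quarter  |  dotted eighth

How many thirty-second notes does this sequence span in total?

Working in thirty-second notes: half = 16; quarter = 8; sixteenth tied to thirty-second (sixteenth + thirty-second) = 3; dotted sixteenth note = 3; thirty-second = 1; thirty-second note = 1; eighth tied to quarter (eighth + quarter) = 12; thirty-second note = 1; half = 16; quarter = 8; dotted eighth = 6.
Altogether 16 + 8 + 3 + 3 + 1 + 1 + 12 + 1 + 16 + 8 + 6 = 75 thirty-second notes.

75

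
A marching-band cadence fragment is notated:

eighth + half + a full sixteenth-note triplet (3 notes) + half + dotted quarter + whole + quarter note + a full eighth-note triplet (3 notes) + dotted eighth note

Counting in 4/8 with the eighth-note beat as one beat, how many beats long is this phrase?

26.5

One eighth-note beat = 2 sixteenth notes.
Express everything in sixteenth notes: eighth = 2; half = 8; a full sixteenth-note triplet (3 notes) (three triplet sixteenths span one eighth) = 2; half = 8; dotted quarter = 6; whole = 16; quarter note = 4; a full eighth-note triplet (3 notes) (three triplet eighths span one quarter) = 4; dotted eighth note = 3.
Altogether 2 + 8 + 2 + 8 + 6 + 16 + 4 + 4 + 3 = 53.
53 ÷ 2 = 26.5 beats.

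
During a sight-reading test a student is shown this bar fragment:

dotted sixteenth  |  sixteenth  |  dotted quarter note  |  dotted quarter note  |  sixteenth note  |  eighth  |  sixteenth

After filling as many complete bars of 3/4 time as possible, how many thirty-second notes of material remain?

13

One bar of 3/4 = 24 thirty-second notes.
Each duration in thirty-second notes: dotted sixteenth = 3; sixteenth = 2; dotted quarter note = 12; dotted quarter note = 12; sixteenth note = 2; eighth = 4; sixteenth = 2.
Altogether 3 + 2 + 12 + 12 + 2 + 4 + 2 = 37.
37 ÷ 24 = 1 complete bar with 13 thirty-second notes remaining.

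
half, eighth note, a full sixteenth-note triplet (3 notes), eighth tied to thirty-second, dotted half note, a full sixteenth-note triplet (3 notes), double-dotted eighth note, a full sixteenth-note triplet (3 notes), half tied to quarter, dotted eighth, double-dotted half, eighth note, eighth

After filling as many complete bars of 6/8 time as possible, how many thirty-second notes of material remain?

14

One bar of 6/8 = 24 thirty-second notes.
Each duration in thirty-second notes: half = 16; eighth note = 4; a full sixteenth-note triplet (3 notes) (three triplet sixteenths span one eighth) = 4; eighth tied to thirty-second (eighth + thirty-second) = 5; dotted half note = 24; a full sixteenth-note triplet (3 notes) (three triplet sixteenths span one eighth) = 4; double-dotted eighth note = 7; a full sixteenth-note triplet (3 notes) (three triplet sixteenths span one eighth) = 4; half tied to quarter (half + quarter) = 24; dotted eighth = 6; double-dotted half = 28; eighth note = 4; eighth = 4.
Sum: 16 + 4 + 4 + 5 + 24 + 4 + 7 + 4 + 24 + 6 + 28 + 4 + 4 = 134.
134 ÷ 24 = 5 complete bars with 14 thirty-second notes remaining.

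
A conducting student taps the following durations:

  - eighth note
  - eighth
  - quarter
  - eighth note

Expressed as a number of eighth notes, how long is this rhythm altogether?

5

In eighth notes: eighth note = 1; eighth = 1; quarter = 2; eighth note = 1.
Altogether 1 + 1 + 2 + 1 = 5 eighth notes.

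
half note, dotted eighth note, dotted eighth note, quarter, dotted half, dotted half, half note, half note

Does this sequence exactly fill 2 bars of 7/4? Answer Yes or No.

One bar of 7/4 = 28 sixteenth notes, so 2 bars = 56.
Each duration in sixteenth notes: half note = 8; dotted eighth note = 3; dotted eighth note = 3; quarter = 4; dotted half = 12; dotted half = 12; half note = 8; half note = 8.
Total: 8 + 3 + 3 + 4 + 12 + 12 + 8 + 8 = 58.
58 exceeds 56, so the answer is No.

No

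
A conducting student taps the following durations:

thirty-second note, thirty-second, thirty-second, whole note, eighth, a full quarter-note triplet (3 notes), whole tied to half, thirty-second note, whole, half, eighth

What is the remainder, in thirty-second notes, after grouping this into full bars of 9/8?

12

One bar of 9/8 = 36 thirty-second notes.
Each duration in thirty-second notes: thirty-second note = 1; thirty-second = 1; thirty-second = 1; whole note = 32; eighth = 4; a full quarter-note triplet (3 notes) (three triplet quarters span one half) = 16; whole tied to half (whole + half) = 48; thirty-second note = 1; whole = 32; half = 16; eighth = 4.
Total: 1 + 1 + 1 + 32 + 4 + 16 + 48 + 1 + 32 + 16 + 4 = 156.
156 ÷ 36 = 4 complete bars with 12 thirty-second notes remaining.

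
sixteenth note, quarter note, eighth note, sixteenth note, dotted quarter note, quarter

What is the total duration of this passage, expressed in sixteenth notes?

Convert each value to sixteenth notes: sixteenth note = 1; quarter note = 4; eighth note = 2; sixteenth note = 1; dotted quarter note = 6; quarter = 4.
Adding: 1 + 4 + 2 + 1 + 6 + 4 = 18 sixteenth notes.

18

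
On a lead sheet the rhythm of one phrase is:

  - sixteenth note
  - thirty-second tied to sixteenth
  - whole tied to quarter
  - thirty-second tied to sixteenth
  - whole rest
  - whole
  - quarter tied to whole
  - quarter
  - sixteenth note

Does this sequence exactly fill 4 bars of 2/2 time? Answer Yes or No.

No

One bar of 2/2 = 32 thirty-second notes, so 4 bars = 128.
Express everything in thirty-second notes: sixteenth note = 2; thirty-second tied to sixteenth (thirty-second + sixteenth) = 3; whole tied to quarter (whole + quarter) = 40; thirty-second tied to sixteenth (thirty-second + sixteenth) = 3; whole rest = 32; whole = 32; quarter tied to whole (quarter + whole) = 40; quarter = 8; sixteenth note = 2.
Total: 2 + 3 + 40 + 3 + 32 + 32 + 40 + 8 + 2 = 162.
162 exceeds 128, so the answer is No.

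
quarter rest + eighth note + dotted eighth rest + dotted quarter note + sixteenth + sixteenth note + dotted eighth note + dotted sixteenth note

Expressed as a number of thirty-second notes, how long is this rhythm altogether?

43

Working in thirty-second notes: quarter rest = 8; eighth note = 4; dotted eighth rest = 6; dotted quarter note = 12; sixteenth = 2; sixteenth note = 2; dotted eighth note = 6; dotted sixteenth note = 3.
Total: 8 + 4 + 6 + 12 + 2 + 2 + 6 + 3 = 43 thirty-second notes.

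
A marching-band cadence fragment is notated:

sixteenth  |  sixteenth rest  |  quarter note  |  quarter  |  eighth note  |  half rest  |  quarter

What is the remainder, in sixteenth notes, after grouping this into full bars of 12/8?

One bar of 12/8 = 24 sixteenth notes.
Convert each value to sixteenth notes: sixteenth = 1; sixteenth rest = 1; quarter note = 4; quarter = 4; eighth note = 2; half rest = 8; quarter = 4.
Altogether 1 + 1 + 4 + 4 + 2 + 8 + 4 = 24.
24 ÷ 24 = 1 complete bar with 0 sixteenth notes remaining.

0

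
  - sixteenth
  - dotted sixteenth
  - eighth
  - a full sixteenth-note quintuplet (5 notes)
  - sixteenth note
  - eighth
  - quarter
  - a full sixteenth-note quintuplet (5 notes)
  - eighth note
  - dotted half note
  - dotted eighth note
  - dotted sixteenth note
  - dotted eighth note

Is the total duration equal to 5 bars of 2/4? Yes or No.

No

One bar of 2/4 = 16 thirty-second notes, so 5 bars = 80.
Each duration in thirty-second notes: sixteenth = 2; dotted sixteenth = 3; eighth = 4; a full sixteenth-note quintuplet (5 notes) (five quintuplet sixteenths span one quarter) = 8; sixteenth note = 2; eighth = 4; quarter = 8; a full sixteenth-note quintuplet (5 notes) (five quintuplet sixteenths span one quarter) = 8; eighth note = 4; dotted half note = 24; dotted eighth note = 6; dotted sixteenth note = 3; dotted eighth note = 6.
Altogether 2 + 3 + 4 + 8 + 2 + 4 + 8 + 8 + 4 + 24 + 6 + 3 + 6 = 82.
82 exceeds 80, so the answer is No.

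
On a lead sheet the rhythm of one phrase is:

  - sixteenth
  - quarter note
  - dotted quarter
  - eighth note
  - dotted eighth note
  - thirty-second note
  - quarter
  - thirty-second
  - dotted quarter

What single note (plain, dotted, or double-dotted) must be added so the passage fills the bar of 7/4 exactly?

The bar of 7/4 = 56 thirty-second notes.
Each duration in thirty-second notes: sixteenth = 2; quarter note = 8; dotted quarter = 12; eighth note = 4; dotted eighth note = 6; thirty-second note = 1; quarter = 8; thirty-second = 1; dotted quarter = 12.
Altogether 2 + 8 + 12 + 4 + 6 + 1 + 8 + 1 + 12 = 54.
Remaining: 56 − 54 = 2 thirty-second notes, which is a sixteenth note.

sixteenth note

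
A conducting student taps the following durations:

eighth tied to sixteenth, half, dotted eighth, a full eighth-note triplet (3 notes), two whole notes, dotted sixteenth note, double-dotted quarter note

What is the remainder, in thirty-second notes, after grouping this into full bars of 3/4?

21

One bar of 3/4 = 24 thirty-second notes.
In thirty-second notes: eighth tied to sixteenth (eighth + sixteenth) = 6; half = 16; dotted eighth = 6; a full eighth-note triplet (3 notes) (three triplet eighths span one quarter) = 8; whole note = 32; whole note = 32; dotted sixteenth note = 3; double-dotted quarter note = 14.
Sum: 6 + 16 + 6 + 8 + 32 + 32 + 3 + 14 = 117.
117 ÷ 24 = 4 complete bars with 21 thirty-second notes remaining.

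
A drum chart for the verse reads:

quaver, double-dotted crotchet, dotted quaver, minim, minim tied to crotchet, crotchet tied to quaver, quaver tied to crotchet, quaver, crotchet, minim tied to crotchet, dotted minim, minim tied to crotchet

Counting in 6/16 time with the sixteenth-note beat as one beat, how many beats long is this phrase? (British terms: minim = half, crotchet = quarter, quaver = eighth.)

86

One sixteenth-note beat = 2 thirty-second notes.
Each duration in thirty-second notes: quaver = 4; double-dotted crotchet = 14; dotted quaver = 6; minim = 16; minim tied to crotchet (minim + crotchet) = 24; crotchet tied to quaver (crotchet + quaver) = 12; quaver tied to crotchet (quaver + crotchet) = 12; quaver = 4; crotchet = 8; minim tied to crotchet (minim + crotchet) = 24; dotted minim = 24; minim tied to crotchet (minim + crotchet) = 24.
Altogether 4 + 14 + 6 + 16 + 24 + 12 + 12 + 4 + 8 + 24 + 24 + 24 = 172.
172 ÷ 2 = 86 beats.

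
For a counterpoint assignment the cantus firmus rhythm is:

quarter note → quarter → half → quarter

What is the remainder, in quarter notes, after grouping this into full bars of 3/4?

One bar of 3/4 = 3 quarter notes.
In quarter notes: quarter note = 1; quarter = 1; half = 2; quarter = 1.
Adding: 1 + 1 + 2 + 1 = 5.
5 ÷ 3 = 1 complete bar with 2 quarter notes remaining.

2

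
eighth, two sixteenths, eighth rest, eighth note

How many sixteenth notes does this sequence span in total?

8

Each duration in sixteenth notes: eighth = 2; sixteenth = 1; sixteenth = 1; eighth rest = 2; eighth note = 2.
Sum: 2 + 1 + 1 + 2 + 2 = 8 sixteenth notes.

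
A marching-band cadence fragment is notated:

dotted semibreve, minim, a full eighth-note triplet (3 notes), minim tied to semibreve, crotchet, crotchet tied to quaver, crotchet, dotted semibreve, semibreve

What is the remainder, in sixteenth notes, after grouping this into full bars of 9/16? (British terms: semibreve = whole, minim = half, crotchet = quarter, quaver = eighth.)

One bar of 9/16 = 9 sixteenth notes.
Each duration in sixteenth notes: dotted semibreve = 24; minim = 8; a full eighth-note triplet (3 notes) (three triplet eighths span one quarter) = 4; minim tied to semibreve (minim + semibreve) = 24; crotchet = 4; crotchet tied to quaver (crotchet + quaver) = 6; crotchet = 4; dotted semibreve = 24; semibreve = 16.
Total: 24 + 8 + 4 + 24 + 4 + 6 + 4 + 24 + 16 = 114.
114 ÷ 9 = 12 complete bars with 6 sixteenth notes remaining.

6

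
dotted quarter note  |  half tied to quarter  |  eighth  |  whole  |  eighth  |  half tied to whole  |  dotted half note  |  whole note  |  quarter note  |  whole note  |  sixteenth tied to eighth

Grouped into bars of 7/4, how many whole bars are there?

4

One bar of 7/4 = 28 sixteenth notes.
Working in sixteenth notes: dotted quarter note = 6; half tied to quarter (half + quarter) = 12; eighth = 2; whole = 16; eighth = 2; half tied to whole (half + whole) = 24; dotted half note = 12; whole note = 16; quarter note = 4; whole note = 16; sixteenth tied to eighth (sixteenth + eighth) = 3.
Total: 6 + 12 + 2 + 16 + 2 + 24 + 12 + 16 + 4 + 16 + 3 = 113.
113 ÷ 28 = 4 complete bars with 1 left over.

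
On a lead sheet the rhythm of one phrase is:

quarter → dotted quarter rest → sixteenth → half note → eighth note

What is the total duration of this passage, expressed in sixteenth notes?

Convert each value to sixteenth notes: quarter = 4; dotted quarter rest = 6; sixteenth = 1; half note = 8; eighth note = 2.
Sum: 4 + 6 + 1 + 8 + 2 = 21 sixteenth notes.

21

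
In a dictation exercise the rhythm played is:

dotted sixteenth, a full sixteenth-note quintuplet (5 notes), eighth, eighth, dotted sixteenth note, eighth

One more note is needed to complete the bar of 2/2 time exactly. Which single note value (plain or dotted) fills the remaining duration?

dotted eighth note

The bar of 2/2 = 32 thirty-second notes.
In thirty-second notes: dotted sixteenth = 3; a full sixteenth-note quintuplet (5 notes) (five quintuplet sixteenths span one quarter) = 8; eighth = 4; eighth = 4; dotted sixteenth note = 3; eighth = 4.
Adding: 3 + 8 + 4 + 4 + 3 + 4 = 26.
Remaining: 32 − 26 = 6 thirty-second notes, which is a dotted eighth note.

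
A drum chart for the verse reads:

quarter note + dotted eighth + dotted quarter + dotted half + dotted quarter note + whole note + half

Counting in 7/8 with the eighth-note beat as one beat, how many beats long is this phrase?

27.5

One eighth-note beat = 2 sixteenth notes.
Each duration in sixteenth notes: quarter note = 4; dotted eighth = 3; dotted quarter = 6; dotted half = 12; dotted quarter note = 6; whole note = 16; half = 8.
Adding: 4 + 3 + 6 + 12 + 6 + 16 + 8 = 55.
55 ÷ 2 = 27.5 beats.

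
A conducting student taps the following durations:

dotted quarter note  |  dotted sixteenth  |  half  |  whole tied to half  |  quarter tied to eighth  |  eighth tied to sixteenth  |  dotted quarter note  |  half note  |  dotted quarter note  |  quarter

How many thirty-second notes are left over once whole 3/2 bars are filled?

1

One bar of 3/2 = 48 thirty-second notes.
In thirty-second notes: dotted quarter note = 12; dotted sixteenth = 3; half = 16; whole tied to half (whole + half) = 48; quarter tied to eighth (quarter + eighth) = 12; eighth tied to sixteenth (eighth + sixteenth) = 6; dotted quarter note = 12; half note = 16; dotted quarter note = 12; quarter = 8.
Sum: 12 + 3 + 16 + 48 + 12 + 6 + 12 + 16 + 12 + 8 = 145.
145 ÷ 48 = 3 complete bars with 1 thirty-second note remaining.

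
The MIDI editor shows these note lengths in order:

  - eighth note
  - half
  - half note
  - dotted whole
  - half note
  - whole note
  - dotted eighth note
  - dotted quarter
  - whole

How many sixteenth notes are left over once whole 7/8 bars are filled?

One bar of 7/8 = 14 sixteenth notes.
In sixteenth notes: eighth note = 2; half = 8; half note = 8; dotted whole = 24; half note = 8; whole note = 16; dotted eighth note = 3; dotted quarter = 6; whole = 16.
Sum: 2 + 8 + 8 + 24 + 8 + 16 + 3 + 6 + 16 = 91.
91 ÷ 14 = 6 complete bars with 7 sixteenth notes remaining.

7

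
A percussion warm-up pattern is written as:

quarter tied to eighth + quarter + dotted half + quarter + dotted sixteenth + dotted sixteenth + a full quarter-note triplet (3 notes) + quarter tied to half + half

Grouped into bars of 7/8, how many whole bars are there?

One bar of 7/8 = 28 thirty-second notes.
Each duration in thirty-second notes: quarter tied to eighth (quarter + eighth) = 12; quarter = 8; dotted half = 24; quarter = 8; dotted sixteenth = 3; dotted sixteenth = 3; a full quarter-note triplet (3 notes) (three triplet quarters span one half) = 16; quarter tied to half (quarter + half) = 24; half = 16.
Total: 12 + 8 + 24 + 8 + 3 + 3 + 16 + 24 + 16 = 114.
114 ÷ 28 = 4 complete bars with 2 left over.

4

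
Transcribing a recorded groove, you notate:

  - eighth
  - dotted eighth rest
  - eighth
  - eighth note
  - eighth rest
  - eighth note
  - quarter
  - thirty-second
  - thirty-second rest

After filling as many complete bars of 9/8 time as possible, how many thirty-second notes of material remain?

0

One bar of 9/8 = 36 thirty-second notes.
Convert each value to thirty-second notes: eighth = 4; dotted eighth rest = 6; eighth = 4; eighth note = 4; eighth rest = 4; eighth note = 4; quarter = 8; thirty-second = 1; thirty-second rest = 1.
Altogether 4 + 6 + 4 + 4 + 4 + 4 + 8 + 1 + 1 = 36.
36 ÷ 36 = 1 complete bar with 0 thirty-second notes remaining.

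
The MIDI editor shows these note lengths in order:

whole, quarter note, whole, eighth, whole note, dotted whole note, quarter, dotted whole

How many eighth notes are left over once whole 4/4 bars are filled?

One bar of 4/4 = 8 eighth notes.
Each duration in eighth notes: whole = 8; quarter note = 2; whole = 8; eighth = 1; whole note = 8; dotted whole note = 12; quarter = 2; dotted whole = 12.
Total: 8 + 2 + 8 + 1 + 8 + 12 + 2 + 12 = 53.
53 ÷ 8 = 6 complete bars with 5 eighth notes remaining.

5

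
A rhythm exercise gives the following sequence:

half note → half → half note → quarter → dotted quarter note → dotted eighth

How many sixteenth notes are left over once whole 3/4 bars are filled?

One bar of 3/4 = 12 sixteenth notes.
Working in sixteenth notes: half note = 8; half = 8; half note = 8; quarter = 4; dotted quarter note = 6; dotted eighth = 3.
Sum: 8 + 8 + 8 + 4 + 6 + 3 = 37.
37 ÷ 12 = 3 complete bars with 1 sixteenth note remaining.

1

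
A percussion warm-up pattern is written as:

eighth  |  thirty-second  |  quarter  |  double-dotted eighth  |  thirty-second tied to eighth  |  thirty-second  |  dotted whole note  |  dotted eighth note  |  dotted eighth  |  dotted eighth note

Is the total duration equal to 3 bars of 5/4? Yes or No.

One bar of 5/4 = 40 thirty-second notes, so 3 bars = 120.
Working in thirty-second notes: eighth = 4; thirty-second = 1; quarter = 8; double-dotted eighth = 7; thirty-second tied to eighth (thirty-second + eighth) = 5; thirty-second = 1; dotted whole note = 48; dotted eighth note = 6; dotted eighth = 6; dotted eighth note = 6.
Sum: 4 + 1 + 8 + 7 + 5 + 1 + 48 + 6 + 6 + 6 = 92.
92 falls short of 120, so the answer is No.

No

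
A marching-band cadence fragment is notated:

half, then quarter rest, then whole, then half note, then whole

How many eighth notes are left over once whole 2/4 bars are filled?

One bar of 2/4 = 2 quarter notes.
Each duration in quarter notes: half = 2; quarter rest = 1; whole = 4; half note = 2; whole = 4.
Altogether 2 + 1 + 4 + 2 + 4 = 13.
13 ÷ 2 = 6 complete bars with 1 quarter note remaining = 2 eighth notes.

2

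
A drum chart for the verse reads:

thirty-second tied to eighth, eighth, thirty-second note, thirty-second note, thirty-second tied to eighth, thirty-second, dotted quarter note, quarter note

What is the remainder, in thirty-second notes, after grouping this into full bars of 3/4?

13

One bar of 3/4 = 24 thirty-second notes.
Working in thirty-second notes: thirty-second tied to eighth (thirty-second + eighth) = 5; eighth = 4; thirty-second note = 1; thirty-second note = 1; thirty-second tied to eighth (thirty-second + eighth) = 5; thirty-second = 1; dotted quarter note = 12; quarter note = 8.
Sum: 5 + 4 + 1 + 1 + 5 + 1 + 12 + 8 = 37.
37 ÷ 24 = 1 complete bar with 13 thirty-second notes remaining.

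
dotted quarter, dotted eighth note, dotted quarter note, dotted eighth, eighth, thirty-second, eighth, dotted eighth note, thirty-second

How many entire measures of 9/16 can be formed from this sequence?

One bar of 9/16 = 18 thirty-second notes.
Express everything in thirty-second notes: dotted quarter = 12; dotted eighth note = 6; dotted quarter note = 12; dotted eighth = 6; eighth = 4; thirty-second = 1; eighth = 4; dotted eighth note = 6; thirty-second = 1.
Adding: 12 + 6 + 12 + 6 + 4 + 1 + 4 + 6 + 1 = 52.
52 ÷ 18 = 2 complete bars with 16 left over.

2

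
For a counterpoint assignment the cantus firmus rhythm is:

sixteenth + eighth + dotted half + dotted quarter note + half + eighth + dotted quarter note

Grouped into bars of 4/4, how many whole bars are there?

2

One bar of 4/4 = 16 sixteenth notes.
Working in sixteenth notes: sixteenth = 1; eighth = 2; dotted half = 12; dotted quarter note = 6; half = 8; eighth = 2; dotted quarter note = 6.
Total: 1 + 2 + 12 + 6 + 8 + 2 + 6 = 37.
37 ÷ 16 = 2 complete bars with 5 left over.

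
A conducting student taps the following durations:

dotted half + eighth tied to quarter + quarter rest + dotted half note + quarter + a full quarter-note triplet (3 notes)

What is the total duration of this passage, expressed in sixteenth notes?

46

Convert each value to sixteenth notes: dotted half = 12; eighth tied to quarter (eighth + quarter) = 6; quarter rest = 4; dotted half note = 12; quarter = 4; a full quarter-note triplet (3 notes) (three triplet quarters span one half) = 8.
Sum: 12 + 6 + 4 + 12 + 4 + 8 = 46 sixteenth notes.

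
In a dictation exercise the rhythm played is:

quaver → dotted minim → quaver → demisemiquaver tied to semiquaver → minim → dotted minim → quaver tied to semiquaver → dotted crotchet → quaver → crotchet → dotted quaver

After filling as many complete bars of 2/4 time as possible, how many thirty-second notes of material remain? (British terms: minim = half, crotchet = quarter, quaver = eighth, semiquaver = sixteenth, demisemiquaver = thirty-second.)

One bar of 2/4 = 16 thirty-second notes.
Each duration in thirty-second notes: quaver = 4; dotted minim = 24; quaver = 4; demisemiquaver tied to semiquaver (demisemiquaver + semiquaver) = 3; minim = 16; dotted minim = 24; quaver tied to semiquaver (quaver + semiquaver) = 6; dotted crotchet = 12; quaver = 4; crotchet = 8; dotted quaver = 6.
Altogether 4 + 24 + 4 + 3 + 16 + 24 + 6 + 12 + 4 + 8 + 6 = 111.
111 ÷ 16 = 6 complete bars with 15 thirty-second notes remaining.

15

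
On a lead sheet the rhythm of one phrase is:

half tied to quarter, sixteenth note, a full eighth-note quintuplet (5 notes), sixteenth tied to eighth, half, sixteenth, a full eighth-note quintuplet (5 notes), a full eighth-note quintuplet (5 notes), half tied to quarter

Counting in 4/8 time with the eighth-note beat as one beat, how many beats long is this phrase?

One eighth-note beat = 2 sixteenth notes.
Working in sixteenth notes: half tied to quarter (half + quarter) = 12; sixteenth note = 1; a full eighth-note quintuplet (5 notes) (five quintuplet eighths span one half) = 8; sixteenth tied to eighth (sixteenth + eighth) = 3; half = 8; sixteenth = 1; a full eighth-note quintuplet (5 notes) (five quintuplet eighths span one half) = 8; a full eighth-note quintuplet (5 notes) (five quintuplet eighths span one half) = 8; half tied to quarter (half + quarter) = 12.
Adding: 12 + 1 + 8 + 3 + 8 + 1 + 8 + 8 + 12 = 61.
61 ÷ 2 = 30.5 beats.

30.5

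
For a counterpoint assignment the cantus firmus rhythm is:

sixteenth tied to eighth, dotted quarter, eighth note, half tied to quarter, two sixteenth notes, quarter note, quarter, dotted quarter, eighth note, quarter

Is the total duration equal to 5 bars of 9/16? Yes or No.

One bar of 9/16 = 9 sixteenth notes, so 5 bars = 45.
Each duration in sixteenth notes: sixteenth tied to eighth (sixteenth + eighth) = 3; dotted quarter = 6; eighth note = 2; half tied to quarter (half + quarter) = 12; sixteenth note = 1; sixteenth note = 1; quarter note = 4; quarter = 4; dotted quarter = 6; eighth note = 2; quarter = 4.
Adding: 3 + 6 + 2 + 12 + 1 + 1 + 4 + 4 + 6 + 2 + 4 = 45.
45 equals 45, so the answer is Yes.

Yes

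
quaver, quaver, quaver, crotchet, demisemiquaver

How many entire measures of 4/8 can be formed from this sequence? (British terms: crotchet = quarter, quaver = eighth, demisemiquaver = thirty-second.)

One bar of 4/8 = 16 thirty-second notes.
Express everything in thirty-second notes: quaver = 4; quaver = 4; quaver = 4; crotchet = 8; demisemiquaver = 1.
Adding: 4 + 4 + 4 + 8 + 1 = 21.
21 ÷ 16 = 1 complete bar with 5 left over.

1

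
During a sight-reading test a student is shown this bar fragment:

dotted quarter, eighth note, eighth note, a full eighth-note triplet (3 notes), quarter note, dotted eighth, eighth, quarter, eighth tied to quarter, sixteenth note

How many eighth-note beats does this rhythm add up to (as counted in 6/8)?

17

One eighth-note beat = 2 sixteenth notes.
Express everything in sixteenth notes: dotted quarter = 6; eighth note = 2; eighth note = 2; a full eighth-note triplet (3 notes) (three triplet eighths span one quarter) = 4; quarter note = 4; dotted eighth = 3; eighth = 2; quarter = 4; eighth tied to quarter (eighth + quarter) = 6; sixteenth note = 1.
Adding: 6 + 2 + 2 + 4 + 4 + 3 + 2 + 4 + 6 + 1 = 34.
34 ÷ 2 = 17 beats.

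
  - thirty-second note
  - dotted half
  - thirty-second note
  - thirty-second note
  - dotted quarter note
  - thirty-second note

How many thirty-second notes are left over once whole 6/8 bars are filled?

16

One bar of 6/8 = 24 thirty-second notes.
Express everything in thirty-second notes: thirty-second note = 1; dotted half = 24; thirty-second note = 1; thirty-second note = 1; dotted quarter note = 12; thirty-second note = 1.
Altogether 1 + 24 + 1 + 1 + 12 + 1 = 40.
40 ÷ 24 = 1 complete bar with 16 thirty-second notes remaining.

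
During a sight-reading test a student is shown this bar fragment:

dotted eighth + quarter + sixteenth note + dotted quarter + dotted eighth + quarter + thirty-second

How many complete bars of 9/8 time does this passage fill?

One bar of 9/8 = 36 thirty-second notes.
Working in thirty-second notes: dotted eighth = 6; quarter = 8; sixteenth note = 2; dotted quarter = 12; dotted eighth = 6; quarter = 8; thirty-second = 1.
Total: 6 + 8 + 2 + 12 + 6 + 8 + 1 = 43.
43 ÷ 36 = 1 complete bar with 7 left over.

1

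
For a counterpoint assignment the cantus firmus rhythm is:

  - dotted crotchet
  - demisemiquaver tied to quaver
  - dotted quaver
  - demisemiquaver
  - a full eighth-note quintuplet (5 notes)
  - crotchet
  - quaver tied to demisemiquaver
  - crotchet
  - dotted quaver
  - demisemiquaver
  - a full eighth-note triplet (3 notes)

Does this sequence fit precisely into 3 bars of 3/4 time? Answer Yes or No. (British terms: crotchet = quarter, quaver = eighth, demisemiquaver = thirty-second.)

No

One bar of 3/4 = 24 thirty-second notes, so 3 bars = 72.
Express everything in thirty-second notes: dotted crotchet = 12; demisemiquaver tied to quaver (demisemiquaver + quaver) = 5; dotted quaver = 6; demisemiquaver = 1; a full eighth-note quintuplet (5 notes) (five quintuplet eighths span one half) = 16; crotchet = 8; quaver tied to demisemiquaver (quaver + demisemiquaver) = 5; crotchet = 8; dotted quaver = 6; demisemiquaver = 1; a full eighth-note triplet (3 notes) (three triplet eighths span one quarter) = 8.
Altogether 12 + 5 + 6 + 1 + 16 + 8 + 5 + 8 + 6 + 1 + 8 = 76.
76 exceeds 72, so the answer is No.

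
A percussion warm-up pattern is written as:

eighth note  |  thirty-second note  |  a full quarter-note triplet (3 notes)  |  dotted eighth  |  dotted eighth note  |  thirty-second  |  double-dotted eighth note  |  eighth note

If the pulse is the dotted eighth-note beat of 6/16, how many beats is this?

One dotted eighth-note beat = 6 thirty-second notes.
In thirty-second notes: eighth note = 4; thirty-second note = 1; a full quarter-note triplet (3 notes) (three triplet quarters span one half) = 16; dotted eighth = 6; dotted eighth note = 6; thirty-second = 1; double-dotted eighth note = 7; eighth note = 4.
Total: 4 + 1 + 16 + 6 + 6 + 1 + 7 + 4 = 45.
45 ÷ 6 = 7.5 beats.

7.5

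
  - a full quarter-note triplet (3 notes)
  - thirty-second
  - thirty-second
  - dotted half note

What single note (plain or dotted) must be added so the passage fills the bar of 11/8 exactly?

The bar of 11/8 = 44 thirty-second notes.
Working in thirty-second notes: a full quarter-note triplet (3 notes) (three triplet quarters span one half) = 16; thirty-second = 1; thirty-second = 1; dotted half note = 24.
Altogether 16 + 1 + 1 + 24 = 42.
Remaining: 44 − 42 = 2 thirty-second notes, which is a sixteenth note.

sixteenth note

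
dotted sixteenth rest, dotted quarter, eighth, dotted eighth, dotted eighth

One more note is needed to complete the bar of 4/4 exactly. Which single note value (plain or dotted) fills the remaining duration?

thirty-second note

The bar of 4/4 = 32 thirty-second notes.
Express everything in thirty-second notes: dotted sixteenth rest = 3; dotted quarter = 12; eighth = 4; dotted eighth = 6; dotted eighth = 6.
Altogether 3 + 12 + 4 + 6 + 6 = 31.
Remaining: 32 − 31 = 1 thirty-second note, which is a thirty-second note.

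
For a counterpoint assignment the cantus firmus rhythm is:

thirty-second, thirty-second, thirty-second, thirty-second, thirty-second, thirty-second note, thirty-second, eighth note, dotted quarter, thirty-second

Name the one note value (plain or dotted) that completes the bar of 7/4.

whole note

The bar of 7/4 = 56 thirty-second notes.
Each duration in thirty-second notes: thirty-second = 1; thirty-second = 1; thirty-second = 1; thirty-second = 1; thirty-second = 1; thirty-second note = 1; thirty-second = 1; eighth note = 4; dotted quarter = 12; thirty-second = 1.
Total: 1 + 1 + 1 + 1 + 1 + 1 + 1 + 4 + 12 + 1 = 24.
Remaining: 56 − 24 = 32 thirty-second notes, which is a whole note.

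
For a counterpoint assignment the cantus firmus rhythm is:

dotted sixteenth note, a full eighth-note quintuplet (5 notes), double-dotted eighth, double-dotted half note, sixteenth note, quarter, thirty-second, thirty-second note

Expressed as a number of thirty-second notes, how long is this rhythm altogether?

66

Express everything in thirty-second notes: dotted sixteenth note = 3; a full eighth-note quintuplet (5 notes) (five quintuplet eighths span one half) = 16; double-dotted eighth = 7; double-dotted half note = 28; sixteenth note = 2; quarter = 8; thirty-second = 1; thirty-second note = 1.
Total: 3 + 16 + 7 + 28 + 2 + 8 + 1 + 1 = 66 thirty-second notes.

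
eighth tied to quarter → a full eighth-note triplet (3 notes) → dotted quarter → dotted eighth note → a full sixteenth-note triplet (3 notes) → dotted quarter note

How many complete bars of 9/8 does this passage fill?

One bar of 9/8 = 18 sixteenth notes.
In sixteenth notes: eighth tied to quarter (eighth + quarter) = 6; a full eighth-note triplet (3 notes) (three triplet eighths span one quarter) = 4; dotted quarter = 6; dotted eighth note = 3; a full sixteenth-note triplet (3 notes) (three triplet sixteenths span one eighth) = 2; dotted quarter note = 6.
Adding: 6 + 4 + 6 + 3 + 2 + 6 = 27.
27 ÷ 18 = 1 complete bar with 9 left over.

1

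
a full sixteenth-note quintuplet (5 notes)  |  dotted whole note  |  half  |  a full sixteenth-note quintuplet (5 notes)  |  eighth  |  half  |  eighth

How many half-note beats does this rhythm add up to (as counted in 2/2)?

One half-note beat = 4 eighth notes.
Express everything in eighth notes: a full sixteenth-note quintuplet (5 notes) (five quintuplet sixteenths span one quarter) = 2; dotted whole note = 12; half = 4; a full sixteenth-note quintuplet (5 notes) (five quintuplet sixteenths span one quarter) = 2; eighth = 1; half = 4; eighth = 1.
Adding: 2 + 12 + 4 + 2 + 1 + 4 + 1 = 26.
26 ÷ 4 = 6.5 beats.

6.5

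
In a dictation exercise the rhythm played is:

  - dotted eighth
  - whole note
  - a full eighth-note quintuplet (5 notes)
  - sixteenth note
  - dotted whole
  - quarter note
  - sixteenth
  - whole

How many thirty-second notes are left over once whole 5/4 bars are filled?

One bar of 5/4 = 20 sixteenth notes.
Working in sixteenth notes: dotted eighth = 3; whole note = 16; a full eighth-note quintuplet (5 notes) (five quintuplet eighths span one half) = 8; sixteenth note = 1; dotted whole = 24; quarter note = 4; sixteenth = 1; whole = 16.
Sum: 3 + 16 + 8 + 1 + 24 + 4 + 1 + 16 = 73.
73 ÷ 20 = 3 complete bars with 13 sixteenth notes remaining = 26 thirty-second notes.

26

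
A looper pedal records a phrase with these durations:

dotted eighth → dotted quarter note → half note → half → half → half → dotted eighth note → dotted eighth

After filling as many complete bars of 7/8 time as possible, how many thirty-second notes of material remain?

10

One bar of 7/8 = 14 sixteenth notes.
Express everything in sixteenth notes: dotted eighth = 3; dotted quarter note = 6; half note = 8; half = 8; half = 8; half = 8; dotted eighth note = 3; dotted eighth = 3.
Total: 3 + 6 + 8 + 8 + 8 + 8 + 3 + 3 = 47.
47 ÷ 14 = 3 complete bars with 5 sixteenth notes remaining = 10 thirty-second notes.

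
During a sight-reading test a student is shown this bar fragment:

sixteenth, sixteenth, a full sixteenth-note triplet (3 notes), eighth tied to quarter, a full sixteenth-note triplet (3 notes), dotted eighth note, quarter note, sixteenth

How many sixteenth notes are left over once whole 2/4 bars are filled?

4

One bar of 2/4 = 8 sixteenth notes.
Working in sixteenth notes: sixteenth = 1; sixteenth = 1; a full sixteenth-note triplet (3 notes) (three triplet sixteenths span one eighth) = 2; eighth tied to quarter (eighth + quarter) = 6; a full sixteenth-note triplet (3 notes) (three triplet sixteenths span one eighth) = 2; dotted eighth note = 3; quarter note = 4; sixteenth = 1.
Adding: 1 + 1 + 2 + 6 + 2 + 3 + 4 + 1 = 20.
20 ÷ 8 = 2 complete bars with 4 sixteenth notes remaining.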